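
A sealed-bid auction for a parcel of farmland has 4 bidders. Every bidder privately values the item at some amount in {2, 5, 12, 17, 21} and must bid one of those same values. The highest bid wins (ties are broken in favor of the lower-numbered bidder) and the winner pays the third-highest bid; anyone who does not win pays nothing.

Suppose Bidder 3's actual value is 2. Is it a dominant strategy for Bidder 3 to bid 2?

Check each profile of the others' bids and compare truth against every alternative bid.
Others bid (2, 2, 2): truth gives 0, best alternative gives 0.
Others bid (2, 2, 5): truth gives 0, best alternative gives 0.
Others bid (2, 2, 12): truth gives 0, best alternative gives 0.
Others bid (2, 2, 17): truth gives 0, best alternative gives 0.
Others bid (2, 2, 21): truth gives 0, best alternative gives 0.
Others bid (2, 5, 2): truth gives 0, best alternative gives 0.
(Remaining 119 profiles checked similarly; truth is weakly best in each.)
In every case the truthful bid is at least as good as any alternative, so it is a dominant strategy.

Yes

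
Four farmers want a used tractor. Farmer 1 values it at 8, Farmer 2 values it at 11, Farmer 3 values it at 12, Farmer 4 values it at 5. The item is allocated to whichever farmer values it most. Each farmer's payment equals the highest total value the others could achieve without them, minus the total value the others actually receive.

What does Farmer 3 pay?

11

Farmer 3 has the highest value and receives the item.
Without Farmer 3, the item would go to the next-highest value, 11, so the others could achieve 11.
With Farmer 3 present and winning, the others receive nothing, so their total is 0.
Payment = 11 - 0 = 11.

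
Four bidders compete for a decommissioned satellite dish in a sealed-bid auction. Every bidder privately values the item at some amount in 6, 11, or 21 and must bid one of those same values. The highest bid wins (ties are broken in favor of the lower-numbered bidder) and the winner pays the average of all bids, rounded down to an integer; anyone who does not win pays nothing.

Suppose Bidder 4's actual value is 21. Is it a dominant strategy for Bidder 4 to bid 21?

No

Consider the case where Bidder 1 bids 6, Bidder 2 bids 6 and Bidder 3 bids 6.
Truthful bid 21: wins, pays 9, utility 21 - 9 = 12.
Bid 11 instead: wins, pays 7, utility 21 - 7 = 14.
Since 14 > 12, bidding 11 is strictly better here, so truthful bidding is not dominant.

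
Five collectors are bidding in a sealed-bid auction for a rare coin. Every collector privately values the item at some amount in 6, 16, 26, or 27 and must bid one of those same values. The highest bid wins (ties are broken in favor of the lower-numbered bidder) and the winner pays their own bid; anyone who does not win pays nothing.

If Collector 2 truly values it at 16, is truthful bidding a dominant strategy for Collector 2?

Check each profile of the others' bids and compare truth against every alternative bid.
Others bid (6, 6, 6, 6): truth gives 0, best alternative gives 0.
Others bid (6, 6, 6, 16): truth gives 0, best alternative gives 0.
Others bid (6, 6, 6, 26): truth gives 0, best alternative gives 0.
Others bid (6, 6, 6, 27): truth gives 0, best alternative gives 0.
Others bid (6, 6, 16, 6): truth gives 0, best alternative gives 0.
Others bid (6, 6, 16, 16): truth gives 0, best alternative gives 0.
(Remaining 250 profiles checked similarly; truth is weakly best in each.)
In every case the truthful bid is at least as good as any alternative, so it is a dominant strategy.

Yes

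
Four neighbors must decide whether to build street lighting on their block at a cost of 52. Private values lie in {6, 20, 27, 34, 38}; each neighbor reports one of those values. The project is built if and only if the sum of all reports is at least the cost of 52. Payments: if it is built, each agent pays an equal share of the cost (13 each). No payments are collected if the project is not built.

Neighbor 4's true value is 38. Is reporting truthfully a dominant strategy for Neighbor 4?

Check each profile of the others' reports and compare truth against every alternative report.
Others report (6, 6, 6): truth gives 25, best alternative gives 25.
Others report (6, 6, 20): truth gives 25, best alternative gives 25.
Others report (6, 6, 27): truth gives 25, best alternative gives 25.
Others report (6, 6, 34): truth gives 25, best alternative gives 25.
Others report (6, 6, 38): truth gives 25, best alternative gives 25.
Others report (6, 20, 6): truth gives 25, best alternative gives 25.
(Remaining 119 profiles checked similarly; truth is weakly best in each.)
In every case the truthful report is at least as good as any alternative, so it is a dominant strategy.

Yes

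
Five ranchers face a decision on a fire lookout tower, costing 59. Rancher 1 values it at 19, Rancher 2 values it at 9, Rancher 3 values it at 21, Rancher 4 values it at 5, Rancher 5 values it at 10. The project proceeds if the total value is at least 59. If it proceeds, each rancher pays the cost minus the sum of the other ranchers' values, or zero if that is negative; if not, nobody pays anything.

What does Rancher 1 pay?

14

Total value 64 ≥ cost 59, so the project is built.
The other ranchers' values sum to 45.
Cost minus that sum is 59 - 45 = 14.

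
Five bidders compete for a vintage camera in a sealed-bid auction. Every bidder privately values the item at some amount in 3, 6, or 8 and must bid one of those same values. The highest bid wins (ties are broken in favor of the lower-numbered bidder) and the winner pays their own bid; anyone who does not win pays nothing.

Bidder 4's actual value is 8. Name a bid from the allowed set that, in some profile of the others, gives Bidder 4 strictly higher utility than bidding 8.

Suppose Bidder 1 bids 3, Bidder 2 bids 3, Bidder 3 bids 3 and Bidder 5 bids 3.
Bid 8: wins, pays 8, utility 8 - 8 = 0.
Bid 6: wins, pays 6, utility 8 - 6 = 2.
So bidding 6 beats truth here (2 > 0).

6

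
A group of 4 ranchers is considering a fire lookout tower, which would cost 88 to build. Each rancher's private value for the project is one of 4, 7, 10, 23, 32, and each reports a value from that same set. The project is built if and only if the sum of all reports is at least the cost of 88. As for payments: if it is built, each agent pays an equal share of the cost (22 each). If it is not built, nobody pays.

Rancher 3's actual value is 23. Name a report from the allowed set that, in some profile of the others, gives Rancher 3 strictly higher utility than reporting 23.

Suppose Rancher 1 reports 4, Rancher 2 reports 23 and Rancher 4 reports 32.
Report 23: project not built, utility 0.
Report 32: project built, pays 22, utility 23 - 22 = 1.
So reporting 32 beats truth here (1 > 0).

32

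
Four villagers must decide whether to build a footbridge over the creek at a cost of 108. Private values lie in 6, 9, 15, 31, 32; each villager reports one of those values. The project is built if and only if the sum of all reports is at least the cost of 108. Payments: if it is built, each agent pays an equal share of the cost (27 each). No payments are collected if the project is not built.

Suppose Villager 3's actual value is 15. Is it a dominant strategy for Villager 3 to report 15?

No

Consider the case where Villager 1 reports 31, Villager 2 reports 31 and Villager 4 reports 31.
Truthful report 15: project built, pays 27, utility 15 - 27 = -12.
Report 6 instead: project not built, utility 0.
Since 0 > -12, reporting 6 is strictly better here, so truthful reporting is not dominant.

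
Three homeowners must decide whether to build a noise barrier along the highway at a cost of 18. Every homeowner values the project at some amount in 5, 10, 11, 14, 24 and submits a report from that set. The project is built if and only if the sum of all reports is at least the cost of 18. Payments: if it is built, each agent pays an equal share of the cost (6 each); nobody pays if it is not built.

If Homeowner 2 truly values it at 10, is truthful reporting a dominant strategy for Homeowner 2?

Yes

Check each profile of the others' reports and compare truth against every alternative report.
Others report (5, 5): truth gives 4, best alternative gives 4.
Others report (5, 10): truth gives 4, best alternative gives 4.
Others report (5, 11): truth gives 4, best alternative gives 4.
Others report (5, 14): truth gives 4, best alternative gives 4.
Others report (5, 24): truth gives 4, best alternative gives 4.
Others report (10, 5): truth gives 4, best alternative gives 4.
(Remaining 19 profiles checked similarly; truth is weakly best in each.)
In every case the truthful report is at least as good as any alternative, so it is a dominant strategy.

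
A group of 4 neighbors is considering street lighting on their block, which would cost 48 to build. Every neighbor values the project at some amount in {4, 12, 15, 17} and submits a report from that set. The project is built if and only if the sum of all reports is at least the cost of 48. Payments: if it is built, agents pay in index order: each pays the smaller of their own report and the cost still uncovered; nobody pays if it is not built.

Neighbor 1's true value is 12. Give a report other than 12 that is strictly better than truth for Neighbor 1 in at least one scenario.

4

Suppose Neighbor 2 reports 12, Neighbor 3 reports 15 and Neighbor 4 reports 17.
Report 12: project built, pays 12, utility 12 - 12 = 0.
Report 4: project built, pays 4, utility 12 - 4 = 8.
So reporting 4 beats truth here (8 > 0).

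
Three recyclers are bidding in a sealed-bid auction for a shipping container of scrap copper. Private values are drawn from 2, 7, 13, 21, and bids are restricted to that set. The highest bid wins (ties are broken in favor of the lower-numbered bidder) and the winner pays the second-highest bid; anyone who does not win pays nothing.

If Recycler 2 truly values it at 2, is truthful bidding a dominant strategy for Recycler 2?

Check each profile of the others' bids and compare truth against every alternative bid.
Others bid (2, 7): truth gives 0, best alternative gives -5.
Others bid (2, 2): truth gives 0, best alternative gives 0.
Others bid (2, 13): truth gives 0, best alternative gives 0.
Others bid (2, 21): truth gives 0, best alternative gives 0.
Others bid (7, 2): truth gives 0, best alternative gives 0.
Others bid (7, 7): truth gives 0, best alternative gives 0.
(Remaining 10 profiles checked similarly; truth is weakly best in each.)
In every case the truthful bid is at least as good as any alternative, so it is a dominant strategy.

Yes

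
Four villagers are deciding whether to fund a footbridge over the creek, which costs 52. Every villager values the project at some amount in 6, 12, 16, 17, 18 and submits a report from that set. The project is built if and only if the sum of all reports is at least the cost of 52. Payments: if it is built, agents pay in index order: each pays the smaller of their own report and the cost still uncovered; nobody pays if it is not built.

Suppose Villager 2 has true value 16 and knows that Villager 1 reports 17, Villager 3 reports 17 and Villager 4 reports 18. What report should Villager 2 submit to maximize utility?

6

Report 6: project built, pays 6, utility 16 - 6 = 10.
Report 12: project built, pays 12, utility 16 - 12 = 4.
Report 16: project built, pays 16, utility 16 - 16 = 0.
Report 17: project built, pays 17, utility 16 - 17 = -1.
Report 18: project built, pays 18, utility 16 - 18 = -2.
The best choice is 6 with utility 10.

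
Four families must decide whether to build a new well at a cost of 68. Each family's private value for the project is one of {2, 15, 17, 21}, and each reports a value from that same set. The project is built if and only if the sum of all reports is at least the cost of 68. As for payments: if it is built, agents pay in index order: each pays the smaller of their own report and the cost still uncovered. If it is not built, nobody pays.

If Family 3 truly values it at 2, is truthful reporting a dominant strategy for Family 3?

Check each profile of the others' reports and compare truth against every alternative report.
Others report (15, 17, 21): truth gives 0, best alternative gives -13.
Others report (15, 21, 17): truth gives 0, best alternative gives -13.
Others report (15, 21, 21): truth gives 0, best alternative gives -13.
Others report (17, 15, 21): truth gives 0, best alternative gives -13.
Others report (17, 17, 21): truth gives 0, best alternative gives -13.
Others report (17, 21, 15): truth gives 0, best alternative gives -13.
(Remaining 58 profiles checked similarly; truth is weakly best in each.)
In every case the truthful report is at least as good as any alternative, so it is a dominant strategy.

Yes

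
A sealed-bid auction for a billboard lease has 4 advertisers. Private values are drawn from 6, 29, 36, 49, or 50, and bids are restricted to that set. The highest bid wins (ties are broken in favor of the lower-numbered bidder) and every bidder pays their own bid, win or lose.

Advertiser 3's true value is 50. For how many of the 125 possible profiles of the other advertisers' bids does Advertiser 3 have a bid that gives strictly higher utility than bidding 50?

81

Others bid (6, 6, 6): truth gives 0; bid 29 gives 21 > 0. Violating.
Others bid (6, 6, 29): truth gives 0; bid 29 gives 21 > 0. Violating.
Others bid (6, 6, 36): truth gives 0; bid 36 gives 14 > 0. Violating.
Others bid (6, 6, 49): truth gives 0; bid 49 gives 1 > 0. Violating.
Others bid (6, 6, 50): truth gives 0; no alternative beats it.
Others bid (6, 29, 50): truth gives 0; no alternative beats it.
(Checking all 125 profiles: 81 have a profitable deviation, 44 do not.)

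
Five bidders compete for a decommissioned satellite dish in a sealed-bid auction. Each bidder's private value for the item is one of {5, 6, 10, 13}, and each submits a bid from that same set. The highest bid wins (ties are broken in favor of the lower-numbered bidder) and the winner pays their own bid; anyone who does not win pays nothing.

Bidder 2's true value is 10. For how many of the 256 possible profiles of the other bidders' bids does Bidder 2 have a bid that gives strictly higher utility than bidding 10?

8

Others bid (5, 5, 5, 5): truth gives 0; bid 6 gives 4 > 0. Violating.
Others bid (5, 5, 5, 6): truth gives 0; bid 6 gives 4 > 0. Violating.
Others bid (5, 5, 6, 5): truth gives 0; bid 6 gives 4 > 0. Violating.
Others bid (5, 5, 6, 6): truth gives 0; bid 6 gives 4 > 0. Violating.
Others bid (5, 5, 5, 10): truth gives 0; no alternative beats it.
Others bid (5, 5, 5, 13): truth gives 0; no alternative beats it.
(Checking all 256 profiles: 8 have a profitable deviation, 248 do not.)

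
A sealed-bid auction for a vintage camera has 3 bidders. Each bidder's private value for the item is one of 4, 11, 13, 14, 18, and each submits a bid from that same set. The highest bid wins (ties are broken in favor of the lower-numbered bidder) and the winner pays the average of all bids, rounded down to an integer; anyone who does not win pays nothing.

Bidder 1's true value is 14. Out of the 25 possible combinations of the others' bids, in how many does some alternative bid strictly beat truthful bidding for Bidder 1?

Others bid (4, 4): truth gives 7; bid 4 gives 10 > 7. Violating.
Others bid (4, 11): truth gives 5; bid 11 gives 6 > 5. Violating.
Others bid (4, 18): truth gives 0; bid 18 gives 1 > 0. Violating.
Others bid (11, 4): truth gives 5; bid 11 gives 6 > 5. Violating.
Others bid (4, 13): truth gives 4; no alternative beats it.
Others bid (4, 14): truth gives 4; no alternative beats it.
(Checking all 25 profiles: 6 have a profitable deviation, 19 do not.)

6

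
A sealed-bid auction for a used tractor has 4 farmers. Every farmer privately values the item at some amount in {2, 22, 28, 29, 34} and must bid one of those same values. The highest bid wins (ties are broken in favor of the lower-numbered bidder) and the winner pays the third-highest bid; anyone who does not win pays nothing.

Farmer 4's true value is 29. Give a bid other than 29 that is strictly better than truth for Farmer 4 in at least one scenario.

Suppose Farmer 1 bids 2, Farmer 2 bids 2 and Farmer 3 bids 29.
Bid 29: loses, pays 0, utility 0.
Bid 34: wins, pays 2, utility 29 - 2 = 27.
So bidding 34 beats truth here (27 > 0).

34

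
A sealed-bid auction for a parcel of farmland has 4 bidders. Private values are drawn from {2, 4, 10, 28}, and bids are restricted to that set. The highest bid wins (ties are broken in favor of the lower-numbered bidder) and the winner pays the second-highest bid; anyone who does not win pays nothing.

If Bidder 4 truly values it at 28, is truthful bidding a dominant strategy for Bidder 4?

Check each profile of the others' bids and compare truth against every alternative bid.
Others bid (2, 2, 10): truth gives 18, best alternative gives 0.
Others bid (2, 4, 10): truth gives 18, best alternative gives 0.
Others bid (2, 10, 2): truth gives 18, best alternative gives 0.
Others bid (2, 10, 4): truth gives 18, best alternative gives 0.
Others bid (2, 10, 10): truth gives 18, best alternative gives 0.
Others bid (4, 2, 10): truth gives 18, best alternative gives 0.
(Remaining 58 profiles checked similarly; truth is weakly best in each.)
In every case the truthful bid is at least as good as any alternative, so it is a dominant strategy.

Yes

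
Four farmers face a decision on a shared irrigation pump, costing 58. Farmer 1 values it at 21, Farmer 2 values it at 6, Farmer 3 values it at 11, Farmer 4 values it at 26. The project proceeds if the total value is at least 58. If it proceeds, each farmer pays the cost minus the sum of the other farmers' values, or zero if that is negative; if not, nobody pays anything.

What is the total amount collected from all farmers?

40

Total value 64 ≥ cost 58, so it is built.
Farmer 1: others sum to 43; max(0, 58 - 43) = 15.
Farmer 2: others sum to 58; max(0, 58 - 58) = 0.
Farmer 3: others sum to 53; max(0, 58 - 53) = 5.
Farmer 4: others sum to 38; max(0, 58 - 38) = 20.
Total collected = 15 + 0 + 5 + 20 = 40.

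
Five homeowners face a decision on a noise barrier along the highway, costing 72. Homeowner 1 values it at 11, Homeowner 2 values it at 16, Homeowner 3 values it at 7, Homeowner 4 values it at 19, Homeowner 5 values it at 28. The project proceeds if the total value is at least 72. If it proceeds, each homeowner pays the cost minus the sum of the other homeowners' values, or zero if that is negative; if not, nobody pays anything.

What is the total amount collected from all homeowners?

38

Total value 81 ≥ cost 72, so it is built.
Homeowner 1: others sum to 70; max(0, 72 - 70) = 2.
Homeowner 2: others sum to 65; max(0, 72 - 65) = 7.
Homeowner 3: others sum to 74; max(0, 72 - 74) = 0.
Homeowner 4: others sum to 62; max(0, 72 - 62) = 10.
Homeowner 5: others sum to 53; max(0, 72 - 53) = 19.
Total collected = 2 + 7 + 0 + 10 + 19 = 38.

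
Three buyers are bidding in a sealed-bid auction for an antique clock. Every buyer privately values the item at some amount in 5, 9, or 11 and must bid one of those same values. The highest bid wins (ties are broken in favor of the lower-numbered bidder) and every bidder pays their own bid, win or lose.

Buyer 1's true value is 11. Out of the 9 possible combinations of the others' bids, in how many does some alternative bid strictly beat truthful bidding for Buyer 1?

4

Others bid (5, 5): truth gives 0; bid 5 gives 6 > 0. Violating.
Others bid (5, 9): truth gives 0; bid 9 gives 2 > 0. Violating.
Others bid (9, 5): truth gives 0; bid 9 gives 2 > 0. Violating.
Others bid (9, 9): truth gives 0; bid 9 gives 2 > 0. Violating.
Others bid (5, 11): truth gives 0; no alternative beats it.
Others bid (9, 11): truth gives 0; no alternative beats it.
(Checking all 9 profiles: 4 have a profitable deviation, 5 do not.)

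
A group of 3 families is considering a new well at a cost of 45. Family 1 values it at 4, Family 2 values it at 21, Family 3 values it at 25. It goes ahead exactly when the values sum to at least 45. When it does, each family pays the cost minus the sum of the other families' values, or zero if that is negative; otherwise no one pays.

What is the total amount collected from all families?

Total value 50 ≥ cost 45, so it is built.
Family 1: others sum to 46; max(0, 45 - 46) = 0.
Family 2: others sum to 29; max(0, 45 - 29) = 16.
Family 3: others sum to 25; max(0, 45 - 25) = 20.
Total collected = 0 + 16 + 20 = 36.

36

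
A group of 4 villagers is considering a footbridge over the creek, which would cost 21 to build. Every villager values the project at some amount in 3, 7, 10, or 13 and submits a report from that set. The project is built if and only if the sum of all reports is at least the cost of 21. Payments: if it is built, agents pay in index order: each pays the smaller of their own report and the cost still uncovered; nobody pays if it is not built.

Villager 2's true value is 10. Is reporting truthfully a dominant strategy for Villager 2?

Consider the case where Villager 1 reports 3, Villager 3 reports 3 and Villager 4 reports 10.
Truthful report 10: project built, pays 10, utility 10 - 10 = 0.
Report 7 instead: project built, pays 7, utility 10 - 7 = 3.
Since 3 > 0, reporting 7 is strictly better here, so truthful reporting is not dominant.

No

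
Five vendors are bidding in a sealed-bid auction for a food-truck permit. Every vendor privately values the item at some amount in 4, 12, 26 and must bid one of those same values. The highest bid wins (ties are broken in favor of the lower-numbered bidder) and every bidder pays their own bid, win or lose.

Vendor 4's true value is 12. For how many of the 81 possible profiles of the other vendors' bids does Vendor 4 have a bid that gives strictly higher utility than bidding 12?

Others bid (4, 4, 4, 26): truth gives -12; bid 4 gives -4 > -12. Violating.
Others bid (4, 4, 12, 4): truth gives -12; bid 4 gives -4 > -12. Violating.
Others bid (4, 4, 12, 12): truth gives -12; bid 4 gives -4 > -12. Violating.
Others bid (4, 4, 12, 26): truth gives -12; bid 4 gives -4 > -12. Violating.
Others bid (4, 4, 4, 4): truth gives 0; no alternative beats it.
Others bid (4, 4, 4, 12): truth gives 0; no alternative beats it.
(Checking all 81 profiles: 79 have a profitable deviation, 2 do not.)

79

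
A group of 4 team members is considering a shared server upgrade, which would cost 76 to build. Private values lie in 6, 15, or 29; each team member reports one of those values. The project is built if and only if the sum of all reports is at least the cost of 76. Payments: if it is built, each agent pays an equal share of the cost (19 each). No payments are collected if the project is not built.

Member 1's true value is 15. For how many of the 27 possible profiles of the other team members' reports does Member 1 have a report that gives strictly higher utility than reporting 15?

Others report (6, 29, 29): truth gives -4; report 6 gives 0 > -4. Violating.
Others report (29, 6, 29): truth gives -4; report 6 gives 0 > -4. Violating.
Others report (29, 29, 6): truth gives -4; report 6 gives 0 > -4. Violating.
Others report (6, 6, 6): truth gives 0; no alternative beats it.
Others report (6, 6, 15): truth gives 0; no alternative beats it.
(Checking all 27 profiles: 3 have a profitable deviation, 24 do not.)

3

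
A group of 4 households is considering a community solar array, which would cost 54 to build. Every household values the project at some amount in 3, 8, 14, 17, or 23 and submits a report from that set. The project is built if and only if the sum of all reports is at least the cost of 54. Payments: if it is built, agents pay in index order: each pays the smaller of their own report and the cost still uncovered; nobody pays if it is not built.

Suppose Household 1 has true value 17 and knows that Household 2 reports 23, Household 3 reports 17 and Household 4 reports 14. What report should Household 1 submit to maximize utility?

3

Report 3: project built, pays 3, utility 17 - 3 = 14.
Report 8: project built, pays 8, utility 17 - 8 = 9.
Report 14: project built, pays 14, utility 17 - 14 = 3.
Report 17: project built, pays 17, utility 17 - 17 = 0.
Report 23: project built, pays 23, utility 17 - 23 = -6.
The best choice is 3 with utility 14.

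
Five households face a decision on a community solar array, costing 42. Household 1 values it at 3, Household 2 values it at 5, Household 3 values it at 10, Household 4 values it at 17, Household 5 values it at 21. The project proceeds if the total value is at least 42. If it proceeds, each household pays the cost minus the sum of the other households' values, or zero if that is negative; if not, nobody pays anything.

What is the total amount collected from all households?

Total value 56 ≥ cost 42, so it is built.
Household 1: others sum to 53; max(0, 42 - 53) = 0.
Household 2: others sum to 51; max(0, 42 - 51) = 0.
Household 3: others sum to 46; max(0, 42 - 46) = 0.
Household 4: others sum to 39; max(0, 42 - 39) = 3.
Household 5: others sum to 35; max(0, 42 - 35) = 7.
Total collected = 0 + 0 + 0 + 3 + 7 = 10.

10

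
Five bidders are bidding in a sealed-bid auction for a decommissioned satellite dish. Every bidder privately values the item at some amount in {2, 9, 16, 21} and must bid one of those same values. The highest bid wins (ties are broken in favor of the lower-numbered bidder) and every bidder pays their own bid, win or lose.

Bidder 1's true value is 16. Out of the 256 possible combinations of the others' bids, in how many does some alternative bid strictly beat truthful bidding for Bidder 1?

Others bid (2, 2, 2, 2): truth gives 0; bid 2 gives 14 > 0. Violating.
Others bid (2, 2, 2, 9): truth gives 0; bid 9 gives 7 > 0. Violating.
Others bid (2, 2, 2, 21): truth gives -16; bid 2 gives -2 > -16. Violating.
Others bid (2, 2, 9, 2): truth gives 0; bid 9 gives 7 > 0. Violating.
Others bid (2, 2, 2, 16): truth gives 0; no alternative beats it.
Others bid (2, 2, 9, 16): truth gives 0; no alternative beats it.
(Checking all 256 profiles: 191 have a profitable deviation, 65 do not.)

191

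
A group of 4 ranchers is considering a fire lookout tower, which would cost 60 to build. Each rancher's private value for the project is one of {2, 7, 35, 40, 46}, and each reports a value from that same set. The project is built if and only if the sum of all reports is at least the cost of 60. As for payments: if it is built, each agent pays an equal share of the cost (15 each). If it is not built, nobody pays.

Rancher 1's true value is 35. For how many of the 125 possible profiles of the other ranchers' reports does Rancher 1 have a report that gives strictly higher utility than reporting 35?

4

Others report (2, 7, 7): truth gives 0; report 46 gives 20 > 0. Violating.
Others report (7, 2, 7): truth gives 0; report 46 gives 20 > 0. Violating.
Others report (7, 7, 2): truth gives 0; report 46 gives 20 > 0. Violating.
Others report (7, 7, 7): truth gives 0; report 40 gives 20 > 0. Violating.
Others report (2, 2, 2): truth gives 0; no alternative beats it.
Others report (2, 2, 7): truth gives 0; no alternative beats it.
(Checking all 125 profiles: 4 have a profitable deviation, 121 do not.)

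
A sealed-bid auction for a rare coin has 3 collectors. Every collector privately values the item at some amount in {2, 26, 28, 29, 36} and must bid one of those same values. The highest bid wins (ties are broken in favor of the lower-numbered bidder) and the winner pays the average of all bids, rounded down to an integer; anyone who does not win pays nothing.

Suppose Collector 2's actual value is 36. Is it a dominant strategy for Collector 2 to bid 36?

Consider the case where Collector 1 bids 2 and Collector 3 bids 2.
Truthful bid 36: wins, pays 13, utility 36 - 13 = 23.
Bid 26 instead: wins, pays 10, utility 36 - 10 = 26.
Since 26 > 23, bidding 26 is strictly better here, so truthful bidding is not dominant.

No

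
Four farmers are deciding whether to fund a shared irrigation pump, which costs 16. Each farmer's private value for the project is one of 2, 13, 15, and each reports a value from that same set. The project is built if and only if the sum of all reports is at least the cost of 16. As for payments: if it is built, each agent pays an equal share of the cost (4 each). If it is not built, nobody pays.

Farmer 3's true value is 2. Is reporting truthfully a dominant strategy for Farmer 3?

Check each profile of the others' reports and compare truth against every alternative report.
Others report (2, 2, 2): truth gives 0, best alternative gives -2.
Others report (2, 2, 13): truth gives -2, best alternative gives -2.
Others report (2, 2, 15): truth gives -2, best alternative gives -2.
Others report (2, 13, 2): truth gives -2, best alternative gives -2.
Others report (2, 13, 13): truth gives -2, best alternative gives -2.
Others report (2, 13, 15): truth gives -2, best alternative gives -2.
(Remaining 21 profiles checked similarly; truth is weakly best in each.)
In every case the truthful report is at least as good as any alternative, so it is a dominant strategy.

Yes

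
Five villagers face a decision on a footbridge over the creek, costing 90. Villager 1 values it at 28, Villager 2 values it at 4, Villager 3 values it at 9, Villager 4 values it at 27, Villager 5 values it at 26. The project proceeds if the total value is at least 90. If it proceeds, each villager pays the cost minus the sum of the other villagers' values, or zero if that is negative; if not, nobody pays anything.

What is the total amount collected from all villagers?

74

Total value 94 ≥ cost 90, so it is built.
Villager 1: others sum to 66; max(0, 90 - 66) = 24.
Villager 2: others sum to 90; max(0, 90 - 90) = 0.
Villager 3: others sum to 85; max(0, 90 - 85) = 5.
Villager 4: others sum to 67; max(0, 90 - 67) = 23.
Villager 5: others sum to 68; max(0, 90 - 68) = 22.
Total collected = 24 + 0 + 5 + 23 + 22 = 74.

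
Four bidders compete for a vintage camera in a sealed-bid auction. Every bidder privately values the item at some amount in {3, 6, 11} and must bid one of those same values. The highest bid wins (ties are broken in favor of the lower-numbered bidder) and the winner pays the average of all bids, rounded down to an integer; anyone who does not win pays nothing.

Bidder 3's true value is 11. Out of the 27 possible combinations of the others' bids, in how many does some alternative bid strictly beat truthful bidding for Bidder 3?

Others bid (3, 3, 3): truth gives 6; bid 6 gives 8 > 6. Violating.
Others bid (3, 3, 6): truth gives 6; bid 6 gives 7 > 6. Violating.
Others bid (3, 3, 11): truth gives 4; no alternative beats it.
Others bid (3, 6, 3): truth gives 6; no alternative beats it.
(Checking all 27 profiles: 2 have a profitable deviation, 25 do not.)

2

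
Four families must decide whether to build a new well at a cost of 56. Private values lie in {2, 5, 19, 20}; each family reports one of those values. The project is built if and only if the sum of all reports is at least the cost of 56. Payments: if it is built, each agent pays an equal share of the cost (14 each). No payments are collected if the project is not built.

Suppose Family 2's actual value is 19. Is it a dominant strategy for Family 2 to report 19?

Check each profile of the others' reports and compare truth against every alternative report.
Others report (2, 19, 19): truth gives 5, best alternative gives 5.
Others report (2, 19, 20): truth gives 5, best alternative gives 5.
Others report (2, 20, 19): truth gives 5, best alternative gives 5.
Others report (2, 20, 20): truth gives 5, best alternative gives 5.
Others report (5, 19, 19): truth gives 5, best alternative gives 5.
Others report (5, 19, 20): truth gives 5, best alternative gives 5.
(Remaining 58 profiles checked similarly; truth is weakly best in each.)
In every case the truthful report is at least as good as any alternative, so it is a dominant strategy.

Yes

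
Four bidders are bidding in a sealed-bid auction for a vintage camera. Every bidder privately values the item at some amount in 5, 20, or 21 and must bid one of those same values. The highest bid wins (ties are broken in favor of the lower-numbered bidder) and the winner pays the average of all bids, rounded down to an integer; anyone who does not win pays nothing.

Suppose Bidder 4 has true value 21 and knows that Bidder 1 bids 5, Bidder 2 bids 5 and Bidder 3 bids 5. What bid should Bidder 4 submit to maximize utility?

20

Bid 5: loses, pays 0, utility 0.
Bid 20: wins, pays 8, utility 21 - 8 = 13.
Bid 21: wins, pays 9, utility 21 - 9 = 12.
The best choice is 20 with utility 13.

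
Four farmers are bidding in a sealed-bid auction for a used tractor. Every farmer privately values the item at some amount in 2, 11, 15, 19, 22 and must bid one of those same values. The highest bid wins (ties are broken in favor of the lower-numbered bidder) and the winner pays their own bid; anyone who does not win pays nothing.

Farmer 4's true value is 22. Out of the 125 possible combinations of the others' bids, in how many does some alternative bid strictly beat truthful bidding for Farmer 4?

Others bid (2, 2, 2): truth gives 0; bid 11 gives 11 > 0. Violating.
Others bid (2, 2, 11): truth gives 0; bid 15 gives 7 > 0. Violating.
Others bid (2, 2, 15): truth gives 0; bid 19 gives 3 > 0. Violating.
Others bid (2, 11, 2): truth gives 0; bid 15 gives 7 > 0. Violating.
Others bid (2, 2, 19): truth gives 0; no alternative beats it.
Others bid (2, 2, 22): truth gives 0; no alternative beats it.
(Checking all 125 profiles: 27 have a profitable deviation, 98 do not.)

27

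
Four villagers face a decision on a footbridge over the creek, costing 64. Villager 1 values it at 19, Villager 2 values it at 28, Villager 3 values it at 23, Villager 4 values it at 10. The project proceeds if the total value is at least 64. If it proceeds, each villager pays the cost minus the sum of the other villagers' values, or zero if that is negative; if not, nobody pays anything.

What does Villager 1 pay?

Total value 80 ≥ cost 64, so the project is built.
The other villagers' values sum to 61.
Cost minus that sum is 64 - 61 = 3.

3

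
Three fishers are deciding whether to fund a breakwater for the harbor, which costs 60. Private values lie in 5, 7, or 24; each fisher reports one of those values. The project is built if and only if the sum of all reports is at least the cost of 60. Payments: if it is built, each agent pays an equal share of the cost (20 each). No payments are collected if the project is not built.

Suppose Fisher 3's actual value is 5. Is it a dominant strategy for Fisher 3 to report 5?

Yes

Check each profile of the others' reports and compare truth against every alternative report.
Others report (5, 5): truth gives 0, best alternative gives 0.
Others report (5, 7): truth gives 0, best alternative gives 0.
Others report (5, 24): truth gives 0, best alternative gives 0.
Others report (7, 5): truth gives 0, best alternative gives 0.
Others report (7, 7): truth gives 0, best alternative gives 0.
Others report (7, 24): truth gives 0, best alternative gives 0.
(Remaining 3 profiles checked similarly; truth is weakly best in each.)
In every case the truthful report is at least as good as any alternative, so it is a dominant strategy.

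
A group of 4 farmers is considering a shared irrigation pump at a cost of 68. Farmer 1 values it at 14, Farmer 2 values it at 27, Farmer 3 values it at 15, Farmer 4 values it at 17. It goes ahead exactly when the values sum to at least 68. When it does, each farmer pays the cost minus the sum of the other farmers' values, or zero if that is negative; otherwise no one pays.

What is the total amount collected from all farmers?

Total value 73 ≥ cost 68, so it is built.
Farmer 1: others sum to 59; max(0, 68 - 59) = 9.
Farmer 2: others sum to 46; max(0, 68 - 46) = 22.
Farmer 3: others sum to 58; max(0, 68 - 58) = 10.
Farmer 4: others sum to 56; max(0, 68 - 56) = 12.
Total collected = 9 + 22 + 10 + 12 = 53.

53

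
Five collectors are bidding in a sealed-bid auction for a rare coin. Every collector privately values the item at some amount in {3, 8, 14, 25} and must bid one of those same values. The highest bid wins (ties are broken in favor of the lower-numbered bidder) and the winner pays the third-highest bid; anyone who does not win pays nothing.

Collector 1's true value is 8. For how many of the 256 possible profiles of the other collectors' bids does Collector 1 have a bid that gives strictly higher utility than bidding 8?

8

Others bid (3, 3, 3, 14): truth gives 0; bid 14 gives 5 > 0. Violating.
Others bid (3, 3, 3, 25): truth gives 0; bid 25 gives 5 > 0. Violating.
Others bid (3, 3, 14, 3): truth gives 0; bid 14 gives 5 > 0. Violating.
Others bid (3, 3, 25, 3): truth gives 0; bid 25 gives 5 > 0. Violating.
Others bid (3, 3, 3, 3): truth gives 5; no alternative beats it.
Others bid (3, 3, 3, 8): truth gives 5; no alternative beats it.
(Checking all 256 profiles: 8 have a profitable deviation, 248 do not.)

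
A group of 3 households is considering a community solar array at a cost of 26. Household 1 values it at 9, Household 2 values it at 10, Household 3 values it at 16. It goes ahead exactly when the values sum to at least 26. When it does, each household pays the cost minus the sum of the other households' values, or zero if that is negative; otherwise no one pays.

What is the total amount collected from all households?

Total value 35 ≥ cost 26, so it is built.
Household 1: others sum to 26; max(0, 26 - 26) = 0.
Household 2: others sum to 25; max(0, 26 - 25) = 1.
Household 3: others sum to 19; max(0, 26 - 19) = 7.
Total collected = 0 + 1 + 7 = 8.

8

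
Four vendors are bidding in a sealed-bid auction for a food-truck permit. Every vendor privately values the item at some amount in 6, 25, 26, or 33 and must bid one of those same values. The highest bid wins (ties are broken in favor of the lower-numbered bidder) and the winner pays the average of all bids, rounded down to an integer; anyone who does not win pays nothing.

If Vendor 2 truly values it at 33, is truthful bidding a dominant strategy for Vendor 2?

Consider the case where Vendor 1 bids 6, Vendor 3 bids 6 and Vendor 4 bids 6.
Truthful bid 33: wins, pays 12, utility 33 - 12 = 21.
Bid 25 instead: wins, pays 10, utility 33 - 10 = 23.
Since 23 > 21, bidding 25 is strictly better here, so truthful bidding is not dominant.

No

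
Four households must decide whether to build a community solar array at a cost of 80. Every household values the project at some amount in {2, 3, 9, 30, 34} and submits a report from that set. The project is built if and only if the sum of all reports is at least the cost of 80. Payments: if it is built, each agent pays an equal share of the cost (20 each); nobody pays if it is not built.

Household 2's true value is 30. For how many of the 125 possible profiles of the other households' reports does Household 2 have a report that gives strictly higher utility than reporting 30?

Others report (3, 9, 34): truth gives 0; report 34 gives 10 > 0. Violating.
Others report (3, 34, 9): truth gives 0; report 34 gives 10 > 0. Violating.
Others report (9, 3, 34): truth gives 0; report 34 gives 10 > 0. Violating.
Others report (9, 9, 30): truth gives 0; report 34 gives 10 > 0. Violating.
Others report (2, 2, 2): truth gives 0; no alternative beats it.
Others report (2, 2, 3): truth gives 0; no alternative beats it.
(Checking all 125 profiles: 9 have a profitable deviation, 116 do not.)

9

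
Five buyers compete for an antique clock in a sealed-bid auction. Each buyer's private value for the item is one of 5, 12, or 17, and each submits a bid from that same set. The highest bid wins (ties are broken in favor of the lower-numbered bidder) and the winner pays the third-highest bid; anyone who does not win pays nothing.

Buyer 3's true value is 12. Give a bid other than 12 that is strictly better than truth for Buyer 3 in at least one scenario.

Suppose Buyer 1 bids 5, Buyer 2 bids 5, Buyer 4 bids 5 and Buyer 5 bids 17.
Bid 12: loses, pays 0, utility 0.
Bid 17: wins, pays 5, utility 12 - 5 = 7.
So bidding 17 beats truth here (7 > 0).

17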